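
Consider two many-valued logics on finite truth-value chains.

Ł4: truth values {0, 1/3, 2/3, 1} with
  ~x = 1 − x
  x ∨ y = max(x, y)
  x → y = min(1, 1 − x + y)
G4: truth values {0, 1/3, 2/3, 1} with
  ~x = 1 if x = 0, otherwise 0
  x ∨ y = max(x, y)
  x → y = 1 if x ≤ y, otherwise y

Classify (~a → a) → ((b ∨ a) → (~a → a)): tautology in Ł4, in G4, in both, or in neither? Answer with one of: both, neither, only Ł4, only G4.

both

In Ł4: every assignment gives 1 — tautology.
In G4: every assignment gives 1 — tautology.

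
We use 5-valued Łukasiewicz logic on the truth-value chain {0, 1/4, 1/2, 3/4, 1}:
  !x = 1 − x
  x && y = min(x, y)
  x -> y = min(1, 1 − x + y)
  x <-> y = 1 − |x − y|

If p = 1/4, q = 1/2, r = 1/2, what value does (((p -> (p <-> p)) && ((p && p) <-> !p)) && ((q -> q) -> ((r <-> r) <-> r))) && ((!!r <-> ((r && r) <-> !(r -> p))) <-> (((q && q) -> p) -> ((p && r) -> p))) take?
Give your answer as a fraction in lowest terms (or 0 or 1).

1/2

p <-> p = 1/4 <-> 1/4 = 1
p -> (p <-> p) = 1/4 -> 1 = 1
p && p = 1/4 && 1/4 = 1/4
!p = !1/4 = 3/4
(p && p) <-> !p = 1/4 <-> 3/4 = 1/2
(p -> (p <-> p)) && ((p && p) <-> !p) = 1 && 1/2 = 1/2
q -> q = 1/2 -> 1/2 = 1
r <-> r = 1/2 <-> 1/2 = 1
(r <-> r) <-> r = 1 <-> 1/2 = 1/2
(q -> q) -> ((r <-> r) <-> r) = 1 -> 1/2 = 1/2
((p -> (p <-> p)) && ((p && p) <-> !p)) && ((q -> q) -> ((r <-> r) <-> r)) = 1/2 && 1/2 = 1/2
!r = !1/2 = 1/2
!!r = !1/2 = 1/2
r && r = 1/2 && 1/2 = 1/2
r -> p = 1/2 -> 1/4 = 3/4
!(r -> p) = !3/4 = 1/4
(r && r) <-> !(r -> p) = 1/2 <-> 1/4 = 3/4
!!r <-> ((r && r) <-> !(r -> p)) = 1/2 <-> 3/4 = 3/4
q && q = 1/2 && 1/2 = 1/2
(q && q) -> p = 1/2 -> 1/4 = 3/4
p && r = 1/4 && 1/2 = 1/4
(p && r) -> p = 1/4 -> 1/4 = 1
((q && q) -> p) -> ((p && r) -> p) = 3/4 -> 1 = 1
(!!r <-> ((r && r) <-> !(r -> p))) <-> (((q && q) -> p) -> ((p && r) -> p)) = 3/4 <-> 1 = 3/4
(((p -> (p <-> p)) && ((p && p) <-> !p)) && ((q -> q) -> ((r <-> r) <-> r))) && ((!!r <-> ((r && r) <-> !(r -> p))) <-> (((q && q) -> p) -> ((p && r) -> p))) = 1/2 && 3/4 = 1/2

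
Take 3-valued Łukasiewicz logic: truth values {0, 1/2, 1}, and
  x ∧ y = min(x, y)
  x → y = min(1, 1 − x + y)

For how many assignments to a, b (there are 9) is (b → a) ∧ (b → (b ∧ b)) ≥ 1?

a = 0, b = 0 ↦ 1  ≥
a = 0, b = 1/2 ↦ 1/2  <
a = 0, b = 1 ↦ 0  <
a = 1/2, b = 0 ↦ 1  ≥
a = 1/2, b = 1/2 ↦ 1  ≥
a = 1/2, b = 1 ↦ 1/2  <
a = 1, b = 0 ↦ 1  ≥
a = 1, b = 1/2 ↦ 1  ≥
a = 1, b = 1 ↦ 1  ≥
So 6 of the 9 assignments meet the threshold.

6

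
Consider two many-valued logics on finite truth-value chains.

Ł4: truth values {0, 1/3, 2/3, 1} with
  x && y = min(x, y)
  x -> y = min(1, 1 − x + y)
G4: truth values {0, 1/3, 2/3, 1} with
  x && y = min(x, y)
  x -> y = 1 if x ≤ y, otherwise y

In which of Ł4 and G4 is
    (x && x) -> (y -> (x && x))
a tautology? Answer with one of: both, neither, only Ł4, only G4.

In Ł4: every assignment gives 1 — tautology.
In G4: every assignment gives 1 — tautology.

both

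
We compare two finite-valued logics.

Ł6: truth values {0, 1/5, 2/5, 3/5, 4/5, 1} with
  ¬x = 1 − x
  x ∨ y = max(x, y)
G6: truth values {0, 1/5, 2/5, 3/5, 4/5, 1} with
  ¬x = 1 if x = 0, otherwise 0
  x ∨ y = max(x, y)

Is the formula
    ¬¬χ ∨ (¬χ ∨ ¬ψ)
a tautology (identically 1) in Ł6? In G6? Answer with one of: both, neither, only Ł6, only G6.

In Ł6: at ψ = 1/5, χ = 1/5 the value is 4/5 — not a tautology.
In G6: every assignment gives 1 — tautology.

only G6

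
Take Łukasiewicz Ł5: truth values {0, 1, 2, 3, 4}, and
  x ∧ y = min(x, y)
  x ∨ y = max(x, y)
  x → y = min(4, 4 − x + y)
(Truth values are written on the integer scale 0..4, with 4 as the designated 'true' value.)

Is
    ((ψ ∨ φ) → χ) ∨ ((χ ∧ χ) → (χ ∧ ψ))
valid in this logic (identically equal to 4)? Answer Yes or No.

No

Counterexample: take φ = 2, ψ = 0, χ = 1.
ψ ∨ φ = 0 ∨ 2 = 2
(ψ ∨ φ) → χ = 2 → 1 = 3
χ ∧ χ = 1 ∧ 1 = 1
χ ∧ ψ = 1 ∧ 0 = 0
(χ ∧ χ) → (χ ∧ ψ) = 1 → 0 = 3
((ψ ∨ φ) → χ) ∨ ((χ ∧ χ) → (χ ∧ ψ)) = 3 ∨ 3 = 3
This gives 3 ≠ 4.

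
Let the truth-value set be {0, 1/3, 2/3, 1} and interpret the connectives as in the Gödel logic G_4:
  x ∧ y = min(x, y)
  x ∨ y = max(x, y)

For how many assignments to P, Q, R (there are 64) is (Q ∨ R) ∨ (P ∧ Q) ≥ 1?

28

value 1: 28 assignments (counts)
value 2/3: 20 assignments
value 1/3: 12 assignments
value 0: 4 assignments
So 28 of the 64 assignments meet the threshold.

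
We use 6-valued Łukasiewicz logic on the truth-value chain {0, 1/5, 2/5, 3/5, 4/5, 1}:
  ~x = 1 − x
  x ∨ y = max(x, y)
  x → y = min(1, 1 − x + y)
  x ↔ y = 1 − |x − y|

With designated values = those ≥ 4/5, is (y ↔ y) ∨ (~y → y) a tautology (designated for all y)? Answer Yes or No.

y = 0 ↦ 1
y = 1/5 ↦ 1
y = 2/5 ↦ 1
y = 3/5 ↦ 1
y = 4/5 ↦ 1
y = 1 ↦ 1
Every assignment gives a value ≥ 4/5.

Yes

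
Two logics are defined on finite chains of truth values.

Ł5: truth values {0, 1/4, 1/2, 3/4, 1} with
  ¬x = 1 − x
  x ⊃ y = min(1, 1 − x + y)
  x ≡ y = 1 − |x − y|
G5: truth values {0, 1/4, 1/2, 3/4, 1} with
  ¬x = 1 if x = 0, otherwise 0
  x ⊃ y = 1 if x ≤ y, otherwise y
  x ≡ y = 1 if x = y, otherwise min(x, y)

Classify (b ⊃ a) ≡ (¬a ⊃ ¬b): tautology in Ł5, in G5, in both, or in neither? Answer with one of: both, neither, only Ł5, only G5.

only Ł5

In Ł5: every assignment gives 1 — tautology.
In G5: at a = 1/4, b = 1/2 the value is 1/4 — not a tautology.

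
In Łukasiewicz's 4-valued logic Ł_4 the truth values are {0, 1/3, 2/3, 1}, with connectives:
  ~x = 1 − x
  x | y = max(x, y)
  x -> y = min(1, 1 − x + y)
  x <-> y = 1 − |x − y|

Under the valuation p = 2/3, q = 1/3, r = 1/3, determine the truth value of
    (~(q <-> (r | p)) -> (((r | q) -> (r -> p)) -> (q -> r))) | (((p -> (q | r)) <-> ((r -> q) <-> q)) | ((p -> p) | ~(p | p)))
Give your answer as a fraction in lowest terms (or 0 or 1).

r | p = 1/3 | 2/3 = 2/3
q <-> (r | p) = 1/3 <-> 2/3 = 2/3
~(q <-> (r | p)) = ~2/3 = 1/3
r | q = 1/3 | 1/3 = 1/3
r -> p = 1/3 -> 2/3 = 1
(r | q) -> (r -> p) = 1/3 -> 1 = 1
q -> r = 1/3 -> 1/3 = 1
((r | q) -> (r -> p)) -> (q -> r) = 1 -> 1 = 1
~(q <-> (r | p)) -> (((r | q) -> (r -> p)) -> (q -> r)) = 1/3 -> 1 = 1
q | r = 1/3 | 1/3 = 1/3
p -> (q | r) = 2/3 -> 1/3 = 2/3
r -> q = 1/3 -> 1/3 = 1
(r -> q) <-> q = 1 <-> 1/3 = 1/3
(p -> (q | r)) <-> ((r -> q) <-> q) = 2/3 <-> 1/3 = 2/3
p -> p = 2/3 -> 2/3 = 1
p | p = 2/3 | 2/3 = 2/3
~(p | p) = ~2/3 = 1/3
(p -> p) | ~(p | p) = 1 | 1/3 = 1
((p -> (q | r)) <-> ((r -> q) <-> q)) | ((p -> p) | ~(p | p)) = 2/3 | 1 = 1
(~(q <-> (r | p)) -> (((r | q) -> (r -> p)) -> (q -> r))) | (((p -> (q | r)) <-> ((r -> q) <-> q)) | ((p -> p) | ~(p | p))) = 1 | 1 = 1

1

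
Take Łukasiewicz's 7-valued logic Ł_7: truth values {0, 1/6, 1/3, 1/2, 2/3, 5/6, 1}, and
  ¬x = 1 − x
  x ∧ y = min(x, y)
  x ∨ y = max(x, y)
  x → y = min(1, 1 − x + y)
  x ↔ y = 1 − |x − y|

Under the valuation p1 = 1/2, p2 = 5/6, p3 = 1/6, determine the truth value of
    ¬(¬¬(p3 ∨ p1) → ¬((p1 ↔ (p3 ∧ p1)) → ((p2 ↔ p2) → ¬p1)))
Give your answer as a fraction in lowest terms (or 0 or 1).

p3 ∨ p1 = 1/6 ∨ 1/2 = 1/2
¬(p3 ∨ p1) = ¬1/2 = 1/2
¬¬(p3 ∨ p1) = ¬1/2 = 1/2
p3 ∧ p1 = 1/6 ∧ 1/2 = 1/6
p1 ↔ (p3 ∧ p1) = 1/2 ↔ 1/6 = 2/3
p2 ↔ p2 = 5/6 ↔ 5/6 = 1
¬p1 = ¬1/2 = 1/2
(p2 ↔ p2) → ¬p1 = 1 → 1/2 = 1/2
(p1 ↔ (p3 ∧ p1)) → ((p2 ↔ p2) → ¬p1) = 2/3 → 1/2 = 5/6
¬((p1 ↔ (p3 ∧ p1)) → ((p2 ↔ p2) → ¬p1)) = ¬5/6 = 1/6
¬¬(p3 ∨ p1) → ¬((p1 ↔ (p3 ∧ p1)) → ((p2 ↔ p2) → ¬p1)) = 1/2 → 1/6 = 2/3
¬(¬¬(p3 ∨ p1) → ¬((p1 ↔ (p3 ∧ p1)) → ((p2 ↔ p2) → ¬p1))) = ¬2/3 = 1/3

1/3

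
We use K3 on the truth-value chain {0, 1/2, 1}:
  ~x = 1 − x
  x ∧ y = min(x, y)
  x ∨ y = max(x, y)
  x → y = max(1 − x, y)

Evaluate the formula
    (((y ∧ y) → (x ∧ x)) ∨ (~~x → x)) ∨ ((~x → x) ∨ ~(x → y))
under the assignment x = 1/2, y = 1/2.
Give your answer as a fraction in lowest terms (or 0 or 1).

y ∧ y = 1/2 ∧ 1/2 = 1/2
x ∧ x = 1/2 ∧ 1/2 = 1/2
(y ∧ y) → (x ∧ x) = 1/2 → 1/2 = 1/2
~x = ~1/2 = 1/2
~~x = ~1/2 = 1/2
~~x → x = 1/2 → 1/2 = 1/2
((y ∧ y) → (x ∧ x)) ∨ (~~x → x) = 1/2 ∨ 1/2 = 1/2
~x = ~1/2 = 1/2
~x → x = 1/2 → 1/2 = 1/2
x → y = 1/2 → 1/2 = 1/2
~(x → y) = ~1/2 = 1/2
(~x → x) ∨ ~(x → y) = 1/2 ∨ 1/2 = 1/2
(((y ∧ y) → (x ∧ x)) ∨ (~~x → x)) ∨ ((~x → x) ∨ ~(x → y)) = 1/2 ∨ 1/2 = 1/2

1/2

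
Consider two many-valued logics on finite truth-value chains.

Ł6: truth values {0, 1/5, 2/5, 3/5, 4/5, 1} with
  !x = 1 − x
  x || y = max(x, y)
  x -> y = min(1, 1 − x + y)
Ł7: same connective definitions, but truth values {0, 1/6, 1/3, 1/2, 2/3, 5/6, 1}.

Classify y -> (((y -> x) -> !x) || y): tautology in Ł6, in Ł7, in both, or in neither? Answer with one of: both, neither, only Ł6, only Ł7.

In Ł6: every assignment gives 1 — tautology.
In Ł7: every assignment gives 1 — tautology.

both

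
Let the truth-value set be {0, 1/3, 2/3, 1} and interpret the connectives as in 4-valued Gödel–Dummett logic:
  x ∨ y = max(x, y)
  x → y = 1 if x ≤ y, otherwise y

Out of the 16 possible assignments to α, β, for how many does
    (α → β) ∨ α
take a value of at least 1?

α = 0, β = 0 ↦ 1  ≥
α = 0, β = 1/3 ↦ 1  ≥
α = 0, β = 2/3 ↦ 1  ≥
α = 0, β = 1 ↦ 1  ≥
α = 1/3, β = 0 ↦ 1/3  <
α = 1/3, β = 1/3 ↦ 1  ≥
α = 1/3, β = 2/3 ↦ 1  ≥
α = 1/3, β = 1 ↦ 1  ≥
α = 2/3, β = 0 ↦ 2/3  <
α = 2/3, β = 1/3 ↦ 2/3  <
α = 2/3, β = 2/3 ↦ 1  ≥
α = 2/3, β = 1 ↦ 1  ≥
α = 1, β = 0 ↦ 1  ≥
α = 1, β = 1/3 ↦ 1  ≥
α = 1, β = 2/3 ↦ 1  ≥
α = 1, β = 1 ↦ 1  ≥
So 13 of the 16 assignments meet the threshold.

13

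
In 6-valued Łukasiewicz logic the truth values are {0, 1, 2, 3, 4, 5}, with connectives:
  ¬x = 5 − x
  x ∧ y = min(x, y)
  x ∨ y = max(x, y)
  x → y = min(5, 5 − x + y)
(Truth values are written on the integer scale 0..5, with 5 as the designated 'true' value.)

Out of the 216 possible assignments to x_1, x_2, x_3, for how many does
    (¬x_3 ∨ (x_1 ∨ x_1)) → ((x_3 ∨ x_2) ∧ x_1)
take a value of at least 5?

value 5: 86 assignments (counts)
value 4: 41 assignments
value 3: 32 assignments
value 2: 29 assignments
value 1: 17 assignments
value 0: 11 assignments
So 86 of the 216 assignments meet the threshold.

86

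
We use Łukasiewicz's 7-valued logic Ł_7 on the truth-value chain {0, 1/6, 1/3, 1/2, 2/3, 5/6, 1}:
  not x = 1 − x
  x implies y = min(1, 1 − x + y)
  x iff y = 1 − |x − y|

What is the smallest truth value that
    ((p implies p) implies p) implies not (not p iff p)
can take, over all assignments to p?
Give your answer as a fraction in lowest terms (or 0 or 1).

Take p = 1/2:
p implies p = 1/2 implies 1/2 = 1
(p implies p) implies p = 1 implies 1/2 = 1/2
not p = not 1/2 = 1/2
not p iff p = 1/2 iff 1/2 = 1
not (not p iff p) = not 1 = 0
((p implies p) implies p) implies not (not p iff p) = 1/2 implies 0 = 1/2
No assignment yields a value below 1/2, so this is the minimum.

1/2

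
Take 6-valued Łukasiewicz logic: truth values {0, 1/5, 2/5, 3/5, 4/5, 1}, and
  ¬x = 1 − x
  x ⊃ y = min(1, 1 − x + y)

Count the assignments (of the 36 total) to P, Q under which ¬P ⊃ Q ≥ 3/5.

value 1: 21 assignments (counts)
value 4/5: 5 assignments (counts)
value 3/5: 4 assignments (counts)
value 2/5: 3 assignments
value 1/5: 2 assignments
value 0: 1 assignment
So 30 of the 36 assignments meet the threshold.

30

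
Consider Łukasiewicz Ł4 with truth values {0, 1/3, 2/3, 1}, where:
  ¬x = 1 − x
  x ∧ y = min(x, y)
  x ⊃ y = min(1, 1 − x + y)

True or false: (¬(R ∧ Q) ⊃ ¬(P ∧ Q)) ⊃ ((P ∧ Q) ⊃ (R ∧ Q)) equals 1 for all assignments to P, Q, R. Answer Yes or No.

At P = 2/3, Q = 0, R = 1/3, for instance:
R ∧ Q = 1/3 ∧ 0 = 0
¬(R ∧ Q) = ¬0 = 1
P ∧ Q = 2/3 ∧ 0 = 0
¬(P ∧ Q) = ¬0 = 1
¬(R ∧ Q) ⊃ ¬(P ∧ Q) = 1 ⊃ 1 = 1
(P ∧ Q) ⊃ (R ∧ Q) = 0 ⊃ 0 = 1
(¬(R ∧ Q) ⊃ ¬(P ∧ Q)) ⊃ ((P ∧ Q) ⊃ (R ∧ Q)) = 1 ⊃ 1 = 1
and checking the remaining 63 assignments likewise gives ≥ 1 in every case.

Yes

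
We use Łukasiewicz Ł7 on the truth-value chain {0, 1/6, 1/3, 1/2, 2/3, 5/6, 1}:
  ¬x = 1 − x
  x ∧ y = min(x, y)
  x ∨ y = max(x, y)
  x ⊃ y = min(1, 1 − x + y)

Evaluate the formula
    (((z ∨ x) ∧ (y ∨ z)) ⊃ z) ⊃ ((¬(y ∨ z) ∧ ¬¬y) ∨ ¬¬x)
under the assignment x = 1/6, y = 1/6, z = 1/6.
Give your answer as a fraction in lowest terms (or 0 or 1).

1/6

z ∨ x = 1/6 ∨ 1/6 = 1/6
y ∨ z = 1/6 ∨ 1/6 = 1/6
(z ∨ x) ∧ (y ∨ z) = 1/6 ∧ 1/6 = 1/6
((z ∨ x) ∧ (y ∨ z)) ⊃ z = 1/6 ⊃ 1/6 = 1
y ∨ z = 1/6 ∨ 1/6 = 1/6
¬(y ∨ z) = ¬1/6 = 5/6
¬y = ¬1/6 = 5/6
¬¬y = ¬5/6 = 1/6
¬(y ∨ z) ∧ ¬¬y = 5/6 ∧ 1/6 = 1/6
¬x = ¬1/6 = 5/6
¬¬x = ¬5/6 = 1/6
(¬(y ∨ z) ∧ ¬¬y) ∨ ¬¬x = 1/6 ∨ 1/6 = 1/6
(((z ∨ x) ∧ (y ∨ z)) ⊃ z) ⊃ ((¬(y ∨ z) ∧ ¬¬y) ∨ ¬¬x) = 1 ⊃ 1/6 = 1/6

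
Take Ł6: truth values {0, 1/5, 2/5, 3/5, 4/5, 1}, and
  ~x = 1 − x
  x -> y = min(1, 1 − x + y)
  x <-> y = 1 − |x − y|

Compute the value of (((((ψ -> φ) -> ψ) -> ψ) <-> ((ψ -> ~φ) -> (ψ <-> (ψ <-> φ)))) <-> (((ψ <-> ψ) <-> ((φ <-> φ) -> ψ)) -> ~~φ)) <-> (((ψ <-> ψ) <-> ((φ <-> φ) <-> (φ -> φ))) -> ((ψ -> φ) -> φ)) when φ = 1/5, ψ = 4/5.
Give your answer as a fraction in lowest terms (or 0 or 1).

ψ -> φ = 4/5 -> 1/5 = 2/5
(ψ -> φ) -> ψ = 2/5 -> 4/5 = 1
((ψ -> φ) -> ψ) -> ψ = 1 -> 4/5 = 4/5
~φ = ~1/5 = 4/5
ψ -> ~φ = 4/5 -> 4/5 = 1
ψ <-> φ = 4/5 <-> 1/5 = 2/5
ψ <-> (ψ <-> φ) = 4/5 <-> 2/5 = 3/5
(ψ -> ~φ) -> (ψ <-> (ψ <-> φ)) = 1 -> 3/5 = 3/5
(((ψ -> φ) -> ψ) -> ψ) <-> ((ψ -> ~φ) -> (ψ <-> (ψ <-> φ))) = 4/5 <-> 3/5 = 4/5
ψ <-> ψ = 4/5 <-> 4/5 = 1
φ <-> φ = 1/5 <-> 1/5 = 1
(φ <-> φ) -> ψ = 1 -> 4/5 = 4/5
(ψ <-> ψ) <-> ((φ <-> φ) -> ψ) = 1 <-> 4/5 = 4/5
~φ = ~1/5 = 4/5
~~φ = ~4/5 = 1/5
((ψ <-> ψ) <-> ((φ <-> φ) -> ψ)) -> ~~φ = 4/5 -> 1/5 = 2/5
((((ψ -> φ) -> ψ) -> ψ) <-> ((ψ -> ~φ) -> (ψ <-> (ψ <-> φ)))) <-> (((ψ <-> ψ) <-> ((φ <-> φ) -> ψ)) -> ~~φ) = 4/5 <-> 2/5 = 3/5
ψ <-> ψ = 4/5 <-> 4/5 = 1
φ <-> φ = 1/5 <-> 1/5 = 1
φ -> φ = 1/5 -> 1/5 = 1
(φ <-> φ) <-> (φ -> φ) = 1 <-> 1 = 1
(ψ <-> ψ) <-> ((φ <-> φ) <-> (φ -> φ)) = 1 <-> 1 = 1
ψ -> φ = 4/5 -> 1/5 = 2/5
(ψ -> φ) -> φ = 2/5 -> 1/5 = 4/5
((ψ <-> ψ) <-> ((φ <-> φ) <-> (φ -> φ))) -> ((ψ -> φ) -> φ) = 1 -> 4/5 = 4/5
(((((ψ -> φ) -> ψ) -> ψ) <-> ((ψ -> ~φ) -> (ψ <-> (ψ <-> φ)))) <-> (((ψ <-> ψ) <-> ((φ <-> φ) -> ψ)) -> ~~φ)) <-> (((ψ <-> ψ) <-> ((φ <-> φ) <-> (φ -> φ))) -> ((ψ -> φ) -> φ)) = 3/5 <-> 4/5 = 4/5

4/5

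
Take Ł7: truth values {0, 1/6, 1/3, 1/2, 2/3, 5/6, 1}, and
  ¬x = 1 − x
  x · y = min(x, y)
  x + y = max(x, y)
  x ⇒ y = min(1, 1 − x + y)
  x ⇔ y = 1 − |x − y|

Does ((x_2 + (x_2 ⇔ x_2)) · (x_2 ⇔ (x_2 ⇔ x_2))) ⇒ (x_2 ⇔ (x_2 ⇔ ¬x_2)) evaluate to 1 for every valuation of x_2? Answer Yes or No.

Counterexample: take x_2 = 5/6.
x_2 ⇔ x_2 = 5/6 ⇔ 5/6 = 1
x_2 + (x_2 ⇔ x_2) = 5/6 + 1 = 1
x_2 ⇔ x_2 = 5/6 ⇔ 5/6 = 1
x_2 ⇔ (x_2 ⇔ x_2) = 5/6 ⇔ 1 = 5/6
(x_2 + (x_2 ⇔ x_2)) · (x_2 ⇔ (x_2 ⇔ x_2)) = 1 · 5/6 = 5/6
¬x_2 = ¬5/6 = 1/6
x_2 ⇔ ¬x_2 = 5/6 ⇔ 1/6 = 1/3
x_2 ⇔ (x_2 ⇔ ¬x_2) = 5/6 ⇔ 1/3 = 1/2
((x_2 + (x_2 ⇔ x_2)) · (x_2 ⇔ (x_2 ⇔ x_2))) ⇒ (x_2 ⇔ (x_2 ⇔ ¬x_2)) = 5/6 ⇒ 1/2 = 2/3
This gives 2/3 ≠ 1.

No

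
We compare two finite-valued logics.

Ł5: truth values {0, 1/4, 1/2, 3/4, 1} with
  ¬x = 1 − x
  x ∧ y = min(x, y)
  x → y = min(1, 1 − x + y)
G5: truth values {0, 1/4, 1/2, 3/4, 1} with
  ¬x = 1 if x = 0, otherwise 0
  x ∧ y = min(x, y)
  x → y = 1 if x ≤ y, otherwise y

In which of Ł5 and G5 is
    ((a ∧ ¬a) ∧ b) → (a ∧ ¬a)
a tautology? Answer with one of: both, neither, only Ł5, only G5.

both

In Ł5: every assignment gives 1 — tautology.
In G5: every assignment gives 1 — tautology.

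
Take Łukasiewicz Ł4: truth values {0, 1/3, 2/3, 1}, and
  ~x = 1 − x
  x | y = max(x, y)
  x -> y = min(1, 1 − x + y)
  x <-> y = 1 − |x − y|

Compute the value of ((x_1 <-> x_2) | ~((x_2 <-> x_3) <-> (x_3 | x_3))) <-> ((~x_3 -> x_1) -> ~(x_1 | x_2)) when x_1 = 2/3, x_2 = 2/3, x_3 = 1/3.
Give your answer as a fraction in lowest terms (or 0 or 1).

1/3

x_1 <-> x_2 = 2/3 <-> 2/3 = 1
x_2 <-> x_3 = 2/3 <-> 1/3 = 2/3
x_3 | x_3 = 1/3 | 1/3 = 1/3
(x_2 <-> x_3) <-> (x_3 | x_3) = 2/3 <-> 1/3 = 2/3
~((x_2 <-> x_3) <-> (x_3 | x_3)) = ~2/3 = 1/3
(x_1 <-> x_2) | ~((x_2 <-> x_3) <-> (x_3 | x_3)) = 1 | 1/3 = 1
~x_3 = ~1/3 = 2/3
~x_3 -> x_1 = 2/3 -> 2/3 = 1
x_1 | x_2 = 2/3 | 2/3 = 2/3
~(x_1 | x_2) = ~2/3 = 1/3
(~x_3 -> x_1) -> ~(x_1 | x_2) = 1 -> 1/3 = 1/3
((x_1 <-> x_2) | ~((x_2 <-> x_3) <-> (x_3 | x_3))) <-> ((~x_3 -> x_1) -> ~(x_1 | x_2)) = 1 <-> 1/3 = 1/3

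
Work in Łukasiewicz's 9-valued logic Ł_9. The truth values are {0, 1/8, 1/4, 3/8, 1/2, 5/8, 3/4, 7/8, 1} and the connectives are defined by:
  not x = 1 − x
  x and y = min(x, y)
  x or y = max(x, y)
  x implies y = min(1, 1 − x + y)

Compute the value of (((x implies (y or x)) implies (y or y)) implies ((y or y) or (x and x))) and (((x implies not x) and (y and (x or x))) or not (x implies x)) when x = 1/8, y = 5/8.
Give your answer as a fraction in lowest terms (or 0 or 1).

y or x = 5/8 or 1/8 = 5/8
x implies (y or x) = 1/8 implies 5/8 = 1
y or y = 5/8 or 5/8 = 5/8
(x implies (y or x)) implies (y or y) = 1 implies 5/8 = 5/8
y or y = 5/8 or 5/8 = 5/8
x and x = 1/8 and 1/8 = 1/8
(y or y) or (x and x) = 5/8 or 1/8 = 5/8
((x implies (y or x)) implies (y or y)) implies ((y or y) or (x and x)) = 5/8 implies 5/8 = 1
not x = not 1/8 = 7/8
x implies not x = 1/8 implies 7/8 = 1
x or x = 1/8 or 1/8 = 1/8
y and (x or x) = 5/8 and 1/8 = 1/8
(x implies not x) and (y and (x or x)) = 1 and 1/8 = 1/8
x implies x = 1/8 implies 1/8 = 1
not (x implies x) = not 1 = 0
((x implies not x) and (y and (x or x))) or not (x implies x) = 1/8 or 0 = 1/8
(((x implies (y or x)) implies (y or y)) implies ((y or y) or (x and x))) and (((x implies not x) and (y and (x or x))) or not (x implies x)) = 1 and 1/8 = 1/8

1/8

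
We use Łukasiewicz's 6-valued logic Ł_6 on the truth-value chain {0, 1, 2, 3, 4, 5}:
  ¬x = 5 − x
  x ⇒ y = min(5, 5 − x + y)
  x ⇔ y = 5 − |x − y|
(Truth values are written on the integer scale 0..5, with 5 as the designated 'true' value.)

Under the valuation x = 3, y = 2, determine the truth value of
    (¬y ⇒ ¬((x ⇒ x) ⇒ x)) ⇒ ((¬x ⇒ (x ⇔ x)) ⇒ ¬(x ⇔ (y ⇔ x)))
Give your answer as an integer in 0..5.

2

¬y = ¬2 = 3
x ⇒ x = 3 ⇒ 3 = 5
(x ⇒ x) ⇒ x = 5 ⇒ 3 = 3
¬((x ⇒ x) ⇒ x) = ¬3 = 2
¬y ⇒ ¬((x ⇒ x) ⇒ x) = 3 ⇒ 2 = 4
¬x = ¬3 = 2
x ⇔ x = 3 ⇔ 3 = 5
¬x ⇒ (x ⇔ x) = 2 ⇒ 5 = 5
y ⇔ x = 2 ⇔ 3 = 4
x ⇔ (y ⇔ x) = 3 ⇔ 4 = 4
¬(x ⇔ (y ⇔ x)) = ¬4 = 1
(¬x ⇒ (x ⇔ x)) ⇒ ¬(x ⇔ (y ⇔ x)) = 5 ⇒ 1 = 1
(¬y ⇒ ¬((x ⇒ x) ⇒ x)) ⇒ ((¬x ⇒ (x ⇔ x)) ⇒ ¬(x ⇔ (y ⇔ x))) = 4 ⇒ 1 = 2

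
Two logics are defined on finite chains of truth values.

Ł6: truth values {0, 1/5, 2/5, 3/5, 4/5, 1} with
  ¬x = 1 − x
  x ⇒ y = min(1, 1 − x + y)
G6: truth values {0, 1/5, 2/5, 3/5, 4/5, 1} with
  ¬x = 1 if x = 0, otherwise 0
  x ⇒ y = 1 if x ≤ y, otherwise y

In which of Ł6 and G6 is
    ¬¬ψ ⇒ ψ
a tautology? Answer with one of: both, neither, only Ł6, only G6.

In Ł6: every assignment gives 1 — tautology.
In G6: at ψ = 1/5 the value is 1/5 — not a tautology.

only Ł6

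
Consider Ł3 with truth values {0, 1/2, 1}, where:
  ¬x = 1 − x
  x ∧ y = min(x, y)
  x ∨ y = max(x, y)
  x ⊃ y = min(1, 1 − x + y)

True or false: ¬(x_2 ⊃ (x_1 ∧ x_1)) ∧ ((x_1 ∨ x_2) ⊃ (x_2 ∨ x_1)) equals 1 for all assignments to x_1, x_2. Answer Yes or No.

Counterexample: take x_1 = 0, x_2 = 0.
x_1 ∧ x_1 = 0 ∧ 0 = 0
x_2 ⊃ (x_1 ∧ x_1) = 0 ⊃ 0 = 1
¬(x_2 ⊃ (x_1 ∧ x_1)) = ¬1 = 0
x_1 ∨ x_2 = 0 ∨ 0 = 0
x_2 ∨ x_1 = 0 ∨ 0 = 0
(x_1 ∨ x_2) ⊃ (x_2 ∨ x_1) = 0 ⊃ 0 = 1
¬(x_2 ⊃ (x_1 ∧ x_1)) ∧ ((x_1 ∨ x_2) ⊃ (x_2 ∨ x_1)) = 0 ∧ 1 = 0
This gives 0 ≠ 1.

No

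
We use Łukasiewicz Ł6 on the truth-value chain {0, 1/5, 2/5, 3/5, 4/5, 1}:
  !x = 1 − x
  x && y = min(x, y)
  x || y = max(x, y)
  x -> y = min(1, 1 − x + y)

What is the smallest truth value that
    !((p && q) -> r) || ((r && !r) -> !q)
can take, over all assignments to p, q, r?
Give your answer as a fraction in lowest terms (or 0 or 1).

3/5

Take p = 0, q = 1, r = 2/5:
p && q = 0 && 1 = 0
(p && q) -> r = 0 -> 2/5 = 1
!((p && q) -> r) = !1 = 0
!r = !2/5 = 3/5
r && !r = 2/5 && 3/5 = 2/5
!q = !1 = 0
(r && !r) -> !q = 2/5 -> 0 = 3/5
!((p && q) -> r) || ((r && !r) -> !q) = 0 || 3/5 = 3/5
No assignment yields a value below 3/5, so this is the minimum.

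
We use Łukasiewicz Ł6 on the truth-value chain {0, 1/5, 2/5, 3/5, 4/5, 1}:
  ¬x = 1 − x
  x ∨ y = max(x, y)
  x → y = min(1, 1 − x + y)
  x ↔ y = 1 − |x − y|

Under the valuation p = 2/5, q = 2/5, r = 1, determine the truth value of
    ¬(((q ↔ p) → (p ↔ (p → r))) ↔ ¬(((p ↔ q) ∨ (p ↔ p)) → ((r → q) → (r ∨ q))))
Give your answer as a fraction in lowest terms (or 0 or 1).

q ↔ p = 2/5 ↔ 2/5 = 1
p → r = 2/5 → 1 = 1
p ↔ (p → r) = 2/5 ↔ 1 = 2/5
(q ↔ p) → (p ↔ (p → r)) = 1 → 2/5 = 2/5
p ↔ q = 2/5 ↔ 2/5 = 1
p ↔ p = 2/5 ↔ 2/5 = 1
(p ↔ q) ∨ (p ↔ p) = 1 ∨ 1 = 1
r → q = 1 → 2/5 = 2/5
r ∨ q = 1 ∨ 2/5 = 1
(r → q) → (r ∨ q) = 2/5 → 1 = 1
((p ↔ q) ∨ (p ↔ p)) → ((r → q) → (r ∨ q)) = 1 → 1 = 1
¬(((p ↔ q) ∨ (p ↔ p)) → ((r → q) → (r ∨ q))) = ¬1 = 0
((q ↔ p) → (p ↔ (p → r))) ↔ ¬(((p ↔ q) ∨ (p ↔ p)) → ((r → q) → (r ∨ q))) = 2/5 ↔ 0 = 3/5
¬(((q ↔ p) → (p ↔ (p → r))) ↔ ¬(((p ↔ q) ∨ (p ↔ p)) → ((r → q) → (r ∨ q)))) = ¬3/5 = 2/5

2/5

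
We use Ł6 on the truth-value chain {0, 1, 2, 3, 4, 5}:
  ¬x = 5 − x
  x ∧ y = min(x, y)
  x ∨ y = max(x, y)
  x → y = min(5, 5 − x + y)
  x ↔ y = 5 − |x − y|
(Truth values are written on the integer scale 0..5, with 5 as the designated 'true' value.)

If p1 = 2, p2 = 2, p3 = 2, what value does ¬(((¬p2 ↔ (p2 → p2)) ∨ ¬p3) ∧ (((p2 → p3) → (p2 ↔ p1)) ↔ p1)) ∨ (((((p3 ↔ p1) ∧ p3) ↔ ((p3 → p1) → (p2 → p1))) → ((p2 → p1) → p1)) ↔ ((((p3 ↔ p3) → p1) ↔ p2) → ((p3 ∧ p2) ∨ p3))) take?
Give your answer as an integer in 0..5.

3

¬p2 = ¬2 = 3
p2 → p2 = 2 → 2 = 5
¬p2 ↔ (p2 → p2) = 3 ↔ 5 = 3
¬p3 = ¬2 = 3
(¬p2 ↔ (p2 → p2)) ∨ ¬p3 = 3 ∨ 3 = 3
p2 → p3 = 2 → 2 = 5
p2 ↔ p1 = 2 ↔ 2 = 5
(p2 → p3) → (p2 ↔ p1) = 5 → 5 = 5
((p2 → p3) → (p2 ↔ p1)) ↔ p1 = 5 ↔ 2 = 2
((¬p2 ↔ (p2 → p2)) ∨ ¬p3) ∧ (((p2 → p3) → (p2 ↔ p1)) ↔ p1) = 3 ∧ 2 = 2
¬(((¬p2 ↔ (p2 → p2)) ∨ ¬p3) ∧ (((p2 → p3) → (p2 ↔ p1)) ↔ p1)) = ¬2 = 3
p3 ↔ p1 = 2 ↔ 2 = 5
(p3 ↔ p1) ∧ p3 = 5 ∧ 2 = 2
p3 → p1 = 2 → 2 = 5
p2 → p1 = 2 → 2 = 5
(p3 → p1) → (p2 → p1) = 5 → 5 = 5
((p3 ↔ p1) ∧ p3) ↔ ((p3 → p1) → (p2 → p1)) = 2 ↔ 5 = 2
p2 → p1 = 2 → 2 = 5
(p2 → p1) → p1 = 5 → 2 = 2
(((p3 ↔ p1) ∧ p3) ↔ ((p3 → p1) → (p2 → p1))) → ((p2 → p1) → p1) = 2 → 2 = 5
p3 ↔ p3 = 2 ↔ 2 = 5
(p3 ↔ p3) → p1 = 5 → 2 = 2
((p3 ↔ p3) → p1) ↔ p2 = 2 ↔ 2 = 5
p3 ∧ p2 = 2 ∧ 2 = 2
(p3 ∧ p2) ∨ p3 = 2 ∨ 2 = 2
(((p3 ↔ p3) → p1) ↔ p2) → ((p3 ∧ p2) ∨ p3) = 5 → 2 = 2
((((p3 ↔ p1) ∧ p3) ↔ ((p3 → p1) → (p2 → p1))) → ((p2 → p1) → p1)) ↔ ((((p3 ↔ p3) → p1) ↔ p2) → ((p3 ∧ p2) ∨ p3)) = 5 ↔ 2 = 2
¬(((¬p2 ↔ (p2 → p2)) ∨ ¬p3) ∧ (((p2 → p3) → (p2 ↔ p1)) ↔ p1)) ∨ (((((p3 ↔ p1) ∧ p3) ↔ ((p3 → p1) → (p2 → p1))) → ((p2 → p1) → p1)) ↔ ((((p3 ↔ p3) → p1) ↔ p2) → ((p3 ∧ p2) ∨ p3))) = 3 ∨ 2 = 3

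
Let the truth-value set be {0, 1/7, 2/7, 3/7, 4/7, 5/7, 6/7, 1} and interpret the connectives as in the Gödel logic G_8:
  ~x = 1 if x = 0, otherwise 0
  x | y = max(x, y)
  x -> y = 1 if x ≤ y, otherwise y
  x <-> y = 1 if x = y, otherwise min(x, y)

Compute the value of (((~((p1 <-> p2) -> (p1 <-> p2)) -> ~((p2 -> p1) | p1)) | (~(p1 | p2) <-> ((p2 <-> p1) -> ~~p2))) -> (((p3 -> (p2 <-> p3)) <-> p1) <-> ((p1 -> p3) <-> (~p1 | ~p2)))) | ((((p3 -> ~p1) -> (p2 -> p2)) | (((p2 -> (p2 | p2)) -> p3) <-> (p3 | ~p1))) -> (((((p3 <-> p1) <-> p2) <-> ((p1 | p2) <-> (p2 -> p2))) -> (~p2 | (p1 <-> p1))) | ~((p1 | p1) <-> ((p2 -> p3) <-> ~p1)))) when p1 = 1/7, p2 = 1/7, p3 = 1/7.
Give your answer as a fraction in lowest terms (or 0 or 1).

p1 <-> p2 = 1/7 <-> 1/7 = 1
p1 <-> p2 = 1/7 <-> 1/7 = 1
(p1 <-> p2) -> (p1 <-> p2) = 1 -> 1 = 1
~((p1 <-> p2) -> (p1 <-> p2)) = ~1 = 0
p2 -> p1 = 1/7 -> 1/7 = 1
(p2 -> p1) | p1 = 1 | 1/7 = 1
~((p2 -> p1) | p1) = ~1 = 0
~((p1 <-> p2) -> (p1 <-> p2)) -> ~((p2 -> p1) | p1) = 0 -> 0 = 1
p1 | p2 = 1/7 | 1/7 = 1/7
~(p1 | p2) = ~1/7 = 0
p2 <-> p1 = 1/7 <-> 1/7 = 1
~p2 = ~1/7 = 0
~~p2 = ~0 = 1
(p2 <-> p1) -> ~~p2 = 1 -> 1 = 1
~(p1 | p2) <-> ((p2 <-> p1) -> ~~p2) = 0 <-> 1 = 0
(~((p1 <-> p2) -> (p1 <-> p2)) -> ~((p2 -> p1) | p1)) | (~(p1 | p2) <-> ((p2 <-> p1) -> ~~p2)) = 1 | 0 = 1
p2 <-> p3 = 1/7 <-> 1/7 = 1
p3 -> (p2 <-> p3) = 1/7 -> 1 = 1
(p3 -> (p2 <-> p3)) <-> p1 = 1 <-> 1/7 = 1/7
p1 -> p3 = 1/7 -> 1/7 = 1
~p1 = ~1/7 = 0
~p2 = ~1/7 = 0
~p1 | ~p2 = 0 | 0 = 0
(p1 -> p3) <-> (~p1 | ~p2) = 1 <-> 0 = 0
((p3 -> (p2 <-> p3)) <-> p1) <-> ((p1 -> p3) <-> (~p1 | ~p2)) = 1/7 <-> 0 = 0
((~((p1 <-> p2) -> (p1 <-> p2)) -> ~((p2 -> p1) | p1)) | (~(p1 | p2) <-> ((p2 <-> p1) -> ~~p2))) -> (((p3 -> (p2 <-> p3)) <-> p1) <-> ((p1 -> p3) <-> (~p1 | ~p2))) = 1 -> 0 = 0
~p1 = ~1/7 = 0
p3 -> ~p1 = 1/7 -> 0 = 0
p2 -> p2 = 1/7 -> 1/7 = 1
(p3 -> ~p1) -> (p2 -> p2) = 0 -> 1 = 1
p2 | p2 = 1/7 | 1/7 = 1/7
p2 -> (p2 | p2) = 1/7 -> 1/7 = 1
(p2 -> (p2 | p2)) -> p3 = 1 -> 1/7 = 1/7
~p1 = ~1/7 = 0
p3 | ~p1 = 1/7 | 0 = 1/7
((p2 -> (p2 | p2)) -> p3) <-> (p3 | ~p1) = 1/7 <-> 1/7 = 1
((p3 -> ~p1) -> (p2 -> p2)) | (((p2 -> (p2 | p2)) -> p3) <-> (p3 | ~p1)) = 1 | 1 = 1
p3 <-> p1 = 1/7 <-> 1/7 = 1
(p3 <-> p1) <-> p2 = 1 <-> 1/7 = 1/7
p1 | p2 = 1/7 | 1/7 = 1/7
p2 -> p2 = 1/7 -> 1/7 = 1
(p1 | p2) <-> (p2 -> p2) = 1/7 <-> 1 = 1/7
((p3 <-> p1) <-> p2) <-> ((p1 | p2) <-> (p2 -> p2)) = 1/7 <-> 1/7 = 1
~p2 = ~1/7 = 0
p1 <-> p1 = 1/7 <-> 1/7 = 1
~p2 | (p1 <-> p1) = 0 | 1 = 1
(((p3 <-> p1) <-> p2) <-> ((p1 | p2) <-> (p2 -> p2))) -> (~p2 | (p1 <-> p1)) = 1 -> 1 = 1
p1 | p1 = 1/7 | 1/7 = 1/7
p2 -> p3 = 1/7 -> 1/7 = 1
~p1 = ~1/7 = 0
(p2 -> p3) <-> ~p1 = 1 <-> 0 = 0
(p1 | p1) <-> ((p2 -> p3) <-> ~p1) = 1/7 <-> 0 = 0
~((p1 | p1) <-> ((p2 -> p3) <-> ~p1)) = ~0 = 1
((((p3 <-> p1) <-> p2) <-> ((p1 | p2) <-> (p2 -> p2))) -> (~p2 | (p1 <-> p1))) | ~((p1 | p1) <-> ((p2 -> p3) <-> ~p1)) = 1 | 1 = 1
(((p3 -> ~p1) -> (p2 -> p2)) | (((p2 -> (p2 | p2)) -> p3) <-> (p3 | ~p1))) -> (((((p3 <-> p1) <-> p2) <-> ((p1 | p2) <-> (p2 -> p2))) -> (~p2 | (p1 <-> p1))) | ~((p1 | p1) <-> ((p2 -> p3) <-> ~p1))) = 1 -> 1 = 1
(((~((p1 <-> p2) -> (p1 <-> p2)) -> ~((p2 -> p1) | p1)) | (~(p1 | p2) <-> ((p2 <-> p1) -> ~~p2))) -> (((p3 -> (p2 <-> p3)) <-> p1) <-> ((p1 -> p3) <-> (~p1 | ~p2)))) | ((((p3 -> ~p1) -> (p2 -> p2)) | (((p2 -> (p2 | p2)) -> p3) <-> (p3 | ~p1))) -> (((((p3 <-> p1) <-> p2) <-> ((p1 | p2) <-> (p2 -> p2))) -> (~p2 | (p1 <-> p1))) | ~((p1 | p1) <-> ((p2 -> p3) <-> ~p1)))) = 0 | 1 = 1

1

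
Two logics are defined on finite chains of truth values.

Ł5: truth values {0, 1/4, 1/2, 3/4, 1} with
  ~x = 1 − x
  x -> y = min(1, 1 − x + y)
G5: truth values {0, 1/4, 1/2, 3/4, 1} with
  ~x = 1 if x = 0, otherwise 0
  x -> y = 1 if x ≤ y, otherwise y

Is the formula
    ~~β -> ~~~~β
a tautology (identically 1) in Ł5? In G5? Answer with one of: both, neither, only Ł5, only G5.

both

In Ł5: every assignment gives 1 — tautology.
In G5: every assignment gives 1 — tautology.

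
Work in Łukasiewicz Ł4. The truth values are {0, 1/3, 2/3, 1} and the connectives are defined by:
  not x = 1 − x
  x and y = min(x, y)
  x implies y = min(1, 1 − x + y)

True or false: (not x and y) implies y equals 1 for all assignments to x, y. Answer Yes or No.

Yes

x = 0, y = 0 ↦ 1
x = 0, y = 1/3 ↦ 1
x = 0, y = 2/3 ↦ 1
x = 0, y = 1 ↦ 1
x = 1/3, y = 0 ↦ 1
x = 1/3, y = 1/3 ↦ 1
x = 1/3, y = 2/3 ↦ 1
x = 1/3, y = 1 ↦ 1
x = 2/3, y = 0 ↦ 1
x = 2/3, y = 1/3 ↦ 1
x = 2/3, y = 2/3 ↦ 1
x = 2/3, y = 1 ↦ 1
x = 1, y = 0 ↦ 1
x = 1, y = 1/3 ↦ 1
x = 1, y = 2/3 ↦ 1
x = 1, y = 1 ↦ 1
Every assignment gives a value ≥ 1.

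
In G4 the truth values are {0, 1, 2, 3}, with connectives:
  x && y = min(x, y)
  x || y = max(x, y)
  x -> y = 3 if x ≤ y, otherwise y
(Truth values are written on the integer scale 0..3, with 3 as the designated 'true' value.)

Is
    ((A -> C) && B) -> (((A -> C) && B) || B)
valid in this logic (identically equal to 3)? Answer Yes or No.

At A = 2, B = 1, C = 3, for instance:
A -> C = 2 -> 3 = 3
(A -> C) && B = 3 && 1 = 1
((A -> C) && B) || B = 1 || 1 = 1
((A -> C) && B) -> (((A -> C) && B) || B) = 1 -> 1 = 3
and checking the remaining 63 assignments likewise gives ≥ 3 in every case.

Yes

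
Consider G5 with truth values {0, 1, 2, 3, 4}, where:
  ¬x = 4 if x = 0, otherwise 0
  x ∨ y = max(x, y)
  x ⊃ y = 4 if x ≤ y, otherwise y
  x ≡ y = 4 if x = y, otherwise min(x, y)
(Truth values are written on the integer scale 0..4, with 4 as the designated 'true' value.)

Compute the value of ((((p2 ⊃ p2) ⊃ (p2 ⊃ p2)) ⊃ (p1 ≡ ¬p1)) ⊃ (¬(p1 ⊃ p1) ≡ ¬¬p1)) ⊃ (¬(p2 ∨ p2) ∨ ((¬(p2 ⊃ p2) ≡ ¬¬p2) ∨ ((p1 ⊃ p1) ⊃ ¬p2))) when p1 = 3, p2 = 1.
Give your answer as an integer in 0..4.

0

p2 ⊃ p2 = 1 ⊃ 1 = 4
p2 ⊃ p2 = 1 ⊃ 1 = 4
(p2 ⊃ p2) ⊃ (p2 ⊃ p2) = 4 ⊃ 4 = 4
¬p1 = ¬3 = 0
p1 ≡ ¬p1 = 3 ≡ 0 = 0
((p2 ⊃ p2) ⊃ (p2 ⊃ p2)) ⊃ (p1 ≡ ¬p1) = 4 ⊃ 0 = 0
p1 ⊃ p1 = 3 ⊃ 3 = 4
¬(p1 ⊃ p1) = ¬4 = 0
¬p1 = ¬3 = 0
¬¬p1 = ¬0 = 4
¬(p1 ⊃ p1) ≡ ¬¬p1 = 0 ≡ 4 = 0
(((p2 ⊃ p2) ⊃ (p2 ⊃ p2)) ⊃ (p1 ≡ ¬p1)) ⊃ (¬(p1 ⊃ p1) ≡ ¬¬p1) = 0 ⊃ 0 = 4
p2 ∨ p2 = 1 ∨ 1 = 1
¬(p2 ∨ p2) = ¬1 = 0
p2 ⊃ p2 = 1 ⊃ 1 = 4
¬(p2 ⊃ p2) = ¬4 = 0
¬p2 = ¬1 = 0
¬¬p2 = ¬0 = 4
¬(p2 ⊃ p2) ≡ ¬¬p2 = 0 ≡ 4 = 0
p1 ⊃ p1 = 3 ⊃ 3 = 4
¬p2 = ¬1 = 0
(p1 ⊃ p1) ⊃ ¬p2 = 4 ⊃ 0 = 0
(¬(p2 ⊃ p2) ≡ ¬¬p2) ∨ ((p1 ⊃ p1) ⊃ ¬p2) = 0 ∨ 0 = 0
¬(p2 ∨ p2) ∨ ((¬(p2 ⊃ p2) ≡ ¬¬p2) ∨ ((p1 ⊃ p1) ⊃ ¬p2)) = 0 ∨ 0 = 0
((((p2 ⊃ p2) ⊃ (p2 ⊃ p2)) ⊃ (p1 ≡ ¬p1)) ⊃ (¬(p1 ⊃ p1) ≡ ¬¬p1)) ⊃ (¬(p2 ∨ p2) ∨ ((¬(p2 ⊃ p2) ≡ ¬¬p2) ∨ ((p1 ⊃ p1) ⊃ ¬p2))) = 4 ⊃ 0 = 0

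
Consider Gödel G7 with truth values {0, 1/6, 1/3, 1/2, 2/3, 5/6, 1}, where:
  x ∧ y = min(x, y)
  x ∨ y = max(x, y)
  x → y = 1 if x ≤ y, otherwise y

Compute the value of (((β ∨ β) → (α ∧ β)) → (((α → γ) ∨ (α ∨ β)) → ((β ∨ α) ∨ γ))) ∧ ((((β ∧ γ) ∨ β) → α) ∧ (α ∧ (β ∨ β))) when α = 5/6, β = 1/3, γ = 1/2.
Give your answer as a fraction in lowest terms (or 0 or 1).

β ∨ β = 1/3 ∨ 1/3 = 1/3
α ∧ β = 5/6 ∧ 1/3 = 1/3
(β ∨ β) → (α ∧ β) = 1/3 → 1/3 = 1
α → γ = 5/6 → 1/2 = 1/2
α ∨ β = 5/6 ∨ 1/3 = 5/6
(α → γ) ∨ (α ∨ β) = 1/2 ∨ 5/6 = 5/6
β ∨ α = 1/3 ∨ 5/6 = 5/6
(β ∨ α) ∨ γ = 5/6 ∨ 1/2 = 5/6
((α → γ) ∨ (α ∨ β)) → ((β ∨ α) ∨ γ) = 5/6 → 5/6 = 1
((β ∨ β) → (α ∧ β)) → (((α → γ) ∨ (α ∨ β)) → ((β ∨ α) ∨ γ)) = 1 → 1 = 1
β ∧ γ = 1/3 ∧ 1/2 = 1/3
(β ∧ γ) ∨ β = 1/3 ∨ 1/3 = 1/3
((β ∧ γ) ∨ β) → α = 1/3 → 5/6 = 1
β ∨ β = 1/3 ∨ 1/3 = 1/3
α ∧ (β ∨ β) = 5/6 ∧ 1/3 = 1/3
(((β ∧ γ) ∨ β) → α) ∧ (α ∧ (β ∨ β)) = 1 ∧ 1/3 = 1/3
(((β ∨ β) → (α ∧ β)) → (((α → γ) ∨ (α ∨ β)) → ((β ∨ α) ∨ γ))) ∧ ((((β ∧ γ) ∨ β) → α) ∧ (α ∧ (β ∨ β))) = 1 ∧ 1/3 = 1/3

1/3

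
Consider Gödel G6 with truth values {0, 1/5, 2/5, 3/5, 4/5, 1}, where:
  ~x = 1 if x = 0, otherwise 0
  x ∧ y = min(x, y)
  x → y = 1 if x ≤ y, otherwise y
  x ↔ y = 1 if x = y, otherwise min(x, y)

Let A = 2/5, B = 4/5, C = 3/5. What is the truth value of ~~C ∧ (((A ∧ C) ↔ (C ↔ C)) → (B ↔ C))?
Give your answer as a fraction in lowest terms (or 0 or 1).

~C = ~3/5 = 0
~~C = ~0 = 1
A ∧ C = 2/5 ∧ 3/5 = 2/5
C ↔ C = 3/5 ↔ 3/5 = 1
(A ∧ C) ↔ (C ↔ C) = 2/5 ↔ 1 = 2/5
B ↔ C = 4/5 ↔ 3/5 = 3/5
((A ∧ C) ↔ (C ↔ C)) → (B ↔ C) = 2/5 → 3/5 = 1
~~C ∧ (((A ∧ C) ↔ (C ↔ C)) → (B ↔ C)) = 1 ∧ 1 = 1

1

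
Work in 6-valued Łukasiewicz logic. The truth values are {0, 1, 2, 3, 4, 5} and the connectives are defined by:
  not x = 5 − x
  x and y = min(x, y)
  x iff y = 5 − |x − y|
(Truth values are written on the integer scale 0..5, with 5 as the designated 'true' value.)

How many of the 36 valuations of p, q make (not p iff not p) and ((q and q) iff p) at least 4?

value 5: 6 assignments (counts)
value 4: 10 assignments (counts)
value 3: 8 assignments
value 2: 6 assignments
value 1: 4 assignments
value 0: 2 assignments
So 16 of the 36 assignments meet the threshold.

16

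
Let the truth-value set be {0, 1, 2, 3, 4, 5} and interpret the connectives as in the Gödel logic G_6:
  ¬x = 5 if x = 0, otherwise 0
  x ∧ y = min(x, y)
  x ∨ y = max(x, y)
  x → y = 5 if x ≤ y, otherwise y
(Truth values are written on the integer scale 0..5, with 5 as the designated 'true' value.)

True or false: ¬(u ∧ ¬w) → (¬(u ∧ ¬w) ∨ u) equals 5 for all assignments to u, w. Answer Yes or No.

At u = 2, w = 4, for instance:
¬w = ¬4 = 0
u ∧ ¬w = 2 ∧ 0 = 0
¬(u ∧ ¬w) = ¬0 = 5
¬(u ∧ ¬w) ∨ u = 5 ∨ 2 = 5
¬(u ∧ ¬w) → (¬(u ∧ ¬w) ∨ u) = 5 → 5 = 5
and checking the remaining 35 assignments likewise gives ≥ 5 in every case.

Yes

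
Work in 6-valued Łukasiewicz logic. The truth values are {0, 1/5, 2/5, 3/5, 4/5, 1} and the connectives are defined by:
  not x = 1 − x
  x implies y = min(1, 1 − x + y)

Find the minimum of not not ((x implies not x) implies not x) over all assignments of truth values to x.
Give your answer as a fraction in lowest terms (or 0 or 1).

3/5

Take x = 2/5:
not x = not 2/5 = 3/5
x implies not x = 2/5 implies 3/5 = 1
not x = not 2/5 = 3/5
(x implies not x) implies not x = 1 implies 3/5 = 3/5
not ((x implies not x) implies not x) = not 3/5 = 2/5
not not ((x implies not x) implies not x) = not 2/5 = 3/5
No assignment yields a value below 3/5, so this is the minimum.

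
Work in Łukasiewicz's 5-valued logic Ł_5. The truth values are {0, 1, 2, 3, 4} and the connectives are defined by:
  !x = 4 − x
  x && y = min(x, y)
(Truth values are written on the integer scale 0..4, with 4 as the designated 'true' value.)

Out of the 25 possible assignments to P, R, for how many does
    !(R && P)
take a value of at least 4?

9

value 4: 9 assignments (counts)
value 3: 7 assignments
value 2: 5 assignments
value 1: 3 assignments
value 0: 1 assignment
So 9 of the 25 assignments meet the threshold.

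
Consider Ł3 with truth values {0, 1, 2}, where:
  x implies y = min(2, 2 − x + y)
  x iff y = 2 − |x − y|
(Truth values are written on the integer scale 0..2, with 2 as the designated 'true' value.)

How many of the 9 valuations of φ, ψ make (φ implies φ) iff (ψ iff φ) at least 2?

φ = 0, ψ = 0 ↦ 2  ≥
φ = 0, ψ = 1 ↦ 1  <
φ = 0, ψ = 2 ↦ 0  <
φ = 1, ψ = 0 ↦ 1  <
φ = 1, ψ = 1 ↦ 2  ≥
φ = 1, ψ = 2 ↦ 1  <
φ = 2, ψ = 0 ↦ 0  <
φ = 2, ψ = 1 ↦ 1  <
φ = 2, ψ = 2 ↦ 2  ≥
So 3 of the 9 assignments meet the threshold.

3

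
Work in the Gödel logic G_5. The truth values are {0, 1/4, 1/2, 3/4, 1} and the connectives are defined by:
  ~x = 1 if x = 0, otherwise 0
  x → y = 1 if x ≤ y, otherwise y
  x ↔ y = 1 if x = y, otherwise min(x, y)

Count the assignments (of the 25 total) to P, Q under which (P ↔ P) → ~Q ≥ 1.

value 1: 5 assignments (counts)
value 0: 20 assignments
So 5 of the 25 assignments meet the threshold.

5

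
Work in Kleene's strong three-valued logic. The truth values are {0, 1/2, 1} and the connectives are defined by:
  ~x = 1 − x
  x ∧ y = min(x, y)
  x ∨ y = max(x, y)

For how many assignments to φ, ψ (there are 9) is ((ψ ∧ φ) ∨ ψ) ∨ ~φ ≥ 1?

φ = 0, ψ = 0 ↦ 1  ≥
φ = 0, ψ = 1/2 ↦ 1  ≥
φ = 0, ψ = 1 ↦ 1  ≥
φ = 1/2, ψ = 0 ↦ 1/2  <
φ = 1/2, ψ = 1/2 ↦ 1/2  <
φ = 1/2, ψ = 1 ↦ 1  ≥
φ = 1, ψ = 0 ↦ 0  <
φ = 1, ψ = 1/2 ↦ 1/2  <
φ = 1, ψ = 1 ↦ 1  ≥
So 5 of the 9 assignments meet the threshold.

5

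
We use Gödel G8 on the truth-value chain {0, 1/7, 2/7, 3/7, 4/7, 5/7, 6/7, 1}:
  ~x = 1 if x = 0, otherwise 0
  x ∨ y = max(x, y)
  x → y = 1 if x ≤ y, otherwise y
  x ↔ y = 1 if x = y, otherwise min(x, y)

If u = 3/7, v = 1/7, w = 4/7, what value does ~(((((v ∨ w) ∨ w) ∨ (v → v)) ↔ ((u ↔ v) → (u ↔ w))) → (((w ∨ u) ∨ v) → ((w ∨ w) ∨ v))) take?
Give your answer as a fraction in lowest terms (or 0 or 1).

v ∨ w = 1/7 ∨ 4/7 = 4/7
(v ∨ w) ∨ w = 4/7 ∨ 4/7 = 4/7
v → v = 1/7 → 1/7 = 1
((v ∨ w) ∨ w) ∨ (v → v) = 4/7 ∨ 1 = 1
u ↔ v = 3/7 ↔ 1/7 = 1/7
u ↔ w = 3/7 ↔ 4/7 = 3/7
(u ↔ v) → (u ↔ w) = 1/7 → 3/7 = 1
(((v ∨ w) ∨ w) ∨ (v → v)) ↔ ((u ↔ v) → (u ↔ w)) = 1 ↔ 1 = 1
w ∨ u = 4/7 ∨ 3/7 = 4/7
(w ∨ u) ∨ v = 4/7 ∨ 1/7 = 4/7
w ∨ w = 4/7 ∨ 4/7 = 4/7
(w ∨ w) ∨ v = 4/7 ∨ 1/7 = 4/7
((w ∨ u) ∨ v) → ((w ∨ w) ∨ v) = 4/7 → 4/7 = 1
((((v ∨ w) ∨ w) ∨ (v → v)) ↔ ((u ↔ v) → (u ↔ w))) → (((w ∨ u) ∨ v) → ((w ∨ w) ∨ v)) = 1 → 1 = 1
~(((((v ∨ w) ∨ w) ∨ (v → v)) ↔ ((u ↔ v) → (u ↔ w))) → (((w ∨ u) ∨ v) → ((w ∨ w) ∨ v))) = ~1 = 0

0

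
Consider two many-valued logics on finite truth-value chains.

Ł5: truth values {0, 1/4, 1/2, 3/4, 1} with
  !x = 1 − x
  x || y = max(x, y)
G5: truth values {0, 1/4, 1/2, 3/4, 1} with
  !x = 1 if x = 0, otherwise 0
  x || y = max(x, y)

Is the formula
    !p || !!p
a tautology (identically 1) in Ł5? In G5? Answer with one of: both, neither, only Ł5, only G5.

only G5

In Ł5: at p = 1/4 the value is 3/4 — not a tautology.
In G5: every assignment gives 1 — tautology.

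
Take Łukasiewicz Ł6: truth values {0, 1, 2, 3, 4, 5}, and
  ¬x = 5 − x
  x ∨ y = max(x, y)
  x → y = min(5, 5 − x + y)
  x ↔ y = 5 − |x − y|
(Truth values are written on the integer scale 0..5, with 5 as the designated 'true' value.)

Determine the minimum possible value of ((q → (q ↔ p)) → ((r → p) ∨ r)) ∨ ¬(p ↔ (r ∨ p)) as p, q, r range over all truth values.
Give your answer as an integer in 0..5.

Take p = 0, q = 0, r = 2:
q ↔ p = 0 ↔ 0 = 5
q → (q ↔ p) = 0 → 5 = 5
r → p = 2 → 0 = 3
(r → p) ∨ r = 3 ∨ 2 = 3
(q → (q ↔ p)) → ((r → p) ∨ r) = 5 → 3 = 3
r ∨ p = 2 ∨ 0 = 2
p ↔ (r ∨ p) = 0 ↔ 2 = 3
¬(p ↔ (r ∨ p)) = ¬3 = 2
((q → (q ↔ p)) → ((r → p) ∨ r)) ∨ ¬(p ↔ (r ∨ p)) = 3 ∨ 2 = 3
No assignment yields a value below 3, so this is the minimum.

3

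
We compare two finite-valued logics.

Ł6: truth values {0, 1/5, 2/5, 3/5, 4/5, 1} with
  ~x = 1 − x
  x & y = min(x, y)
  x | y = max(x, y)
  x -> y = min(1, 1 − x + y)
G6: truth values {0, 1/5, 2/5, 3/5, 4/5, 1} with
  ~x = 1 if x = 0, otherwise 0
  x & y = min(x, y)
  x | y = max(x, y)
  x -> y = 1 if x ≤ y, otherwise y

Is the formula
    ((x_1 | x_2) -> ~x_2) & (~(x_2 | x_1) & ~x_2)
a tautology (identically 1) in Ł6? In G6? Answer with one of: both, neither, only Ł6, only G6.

neither

In Ł6: at x_1 = 0, x_2 = 1/5 the value is 4/5 — not a tautology.
In G6: at x_1 = 0, x_2 = 1/5 the value is 0 — not a tautology.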